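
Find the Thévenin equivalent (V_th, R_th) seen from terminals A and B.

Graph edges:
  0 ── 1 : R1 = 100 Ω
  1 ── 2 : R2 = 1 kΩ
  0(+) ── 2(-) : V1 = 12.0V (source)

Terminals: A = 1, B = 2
Step 1 — V_th is the open-circuit voltage V_A - V_B (nothing connected across the terminals).
Nodal analysis, taking node 2 as the 0 V reference.
Source V1 fixes V_0 = 12 V.
KCL at each unknown node (sum of currents leaving = 0; resistances in Ω):
  Node 1: (V_1 - 12)/100 + (V_1 - 0)/1000 = 0
Collecting terms: 0.011 × V_1 = 0.12  =>  V_1 = 10.91 V
V_th = V_1 - V_2 = 10.91 - 0 = 10.91 V
Step 2 — R_th: zero the source — replace V1 by a short circuit (node 2 merges into node 0) — and find the resistance seen between A (node 1) and B (node 0).
Reduce the network between node 1 (A) and node 0 (B) by series/parallel combination:
  Rp1 = R1 ‖ R2 (parallel, both between nodes 0 and 1) = 1/(1/100 + 1/1000) = 90.91 Ω
R_th = 90.91 Ω

Final answer: V_th = 10.91 V, R_th = 90.91 Ω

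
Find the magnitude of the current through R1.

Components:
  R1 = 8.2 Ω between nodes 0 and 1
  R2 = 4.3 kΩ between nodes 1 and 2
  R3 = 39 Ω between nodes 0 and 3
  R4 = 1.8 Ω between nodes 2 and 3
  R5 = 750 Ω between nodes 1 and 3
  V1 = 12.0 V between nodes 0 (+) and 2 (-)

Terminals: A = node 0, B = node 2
Nodal analysis, taking node 2 as the 0 V reference.
Source V1 fixes V_0 = 12 V.
KCL at each unknown node (sum of currents leaving = 0; resistances in Ω):
  Node 1: (V_1 - 12)/8.2 + (V_1 - 0)/4300 + (V_1 - V_3)/750 = 0
  Node 3: (V_3 - 12)/39 + (V_3 - 0)/1.8 + (V_3 - V_1)/750 = 0
Collecting terms (coefficients in siemens):
  0.1235·V_1 - 0.001333·V_3 = 1.463
  0.5825·V_3 - 0.001333·V_1 = 0.3077
Determinant D = (0.1235)(0.5825) - (-0.001333)(-0.001333) = 0.07195
V_1 = [(1.463)(0.5825) - (-0.001333)(0.3077)]/D = 11.85 V
V_3 = [(0.1235)(0.3077) - (1.463)(-0.001333)]/D = 0.5553 V
I_R1 = (V_0 - V_1)/R1 = (12 - 11.85)/8.2 = 0.01782 A
|I_R1| = 0.01782 A

Final answer: |I_R1| = 0.01782 A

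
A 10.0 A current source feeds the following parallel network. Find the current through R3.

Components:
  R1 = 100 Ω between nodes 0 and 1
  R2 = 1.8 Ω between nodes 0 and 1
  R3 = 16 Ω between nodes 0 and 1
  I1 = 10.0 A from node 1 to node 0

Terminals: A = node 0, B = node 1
All resistors sit directly between nodes 0 and 1, so they are in parallel and share one voltage V; the full source current 10 A splits among them.
1/R_par = 1/100 + 1/1.8 + 1/16 = 0.6281 S  =>  R_par = 1.592 Ω
V = I × R_par = 10 × 1.592 = 15.92 V
I_R3 = V/R3 = 15.92/16 = 0.9951 A

Final answer: 0.9951 A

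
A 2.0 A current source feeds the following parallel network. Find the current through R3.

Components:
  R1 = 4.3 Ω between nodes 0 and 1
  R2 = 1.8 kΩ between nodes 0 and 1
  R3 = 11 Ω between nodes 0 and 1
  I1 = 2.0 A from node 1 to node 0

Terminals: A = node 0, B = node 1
All resistors sit directly between nodes 0 and 1, so they are in parallel and share one voltage V; the full source current 2 A splits among them.
1/R_par = 1/4.3 + 1/1800 + 1/11 = 0.324 S  =>  R_par = 3.086 Ω
V = I × R_par = 2 × 3.086 = 6.172 V
I_R3 = V/R3 = 6.172/11 = 0.5611 A

Final answer: 0.5611 A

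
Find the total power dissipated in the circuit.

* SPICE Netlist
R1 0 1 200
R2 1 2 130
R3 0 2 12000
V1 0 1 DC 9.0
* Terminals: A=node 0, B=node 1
Nodal analysis, taking node 1 as the 0 V reference.
Source V1 fixes V_0 = 9 V.
KCL at each unknown node (sum of currents leaving = 0; resistances in Ω):
  Node 2: (V_2 - 0)/130 + (V_2 - 9)/12000 = 0
Collecting terms: 0.007776 × V_2 = 0.00075  =>  V_2 = 0.09646 V
Power in each resistor, P = (ΔV)²/R:
  P_R1 = (9 - 0)²/200 = 0.405 W
  P_R2 = (0 - 0.09646)²/130 = 0.00007157 W
  P_R3 = (9 - 0.09646)²/12000 = 0.006606 W
P_total = P_R1 + P_R2 + P_R3 = 0.4117 W

Final answer: 0.4117 W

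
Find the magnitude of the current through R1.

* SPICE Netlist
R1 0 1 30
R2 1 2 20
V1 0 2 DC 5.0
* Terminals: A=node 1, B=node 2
Nodal analysis, taking node 2 as the 0 V reference.
Source V1 fixes V_0 = 5 V.
KCL at each unknown node (sum of currents leaving = 0; resistances in Ω):
  Node 1: (V_1 - 5)/30 + (V_1 - 0)/20 = 0
Collecting terms: 0.08333 × V_1 = 0.1667  =>  V_1 = 2 V
I_R1 = (V_0 - V_1)/R1 = (5 - 2)/30 = 0.1 A
|I_R1| = 0.1 A

Final answer: |I_R1| = 0.1 A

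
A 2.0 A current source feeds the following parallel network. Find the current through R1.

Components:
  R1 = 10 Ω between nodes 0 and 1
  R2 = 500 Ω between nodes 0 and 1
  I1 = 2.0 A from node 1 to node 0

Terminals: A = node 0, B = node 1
All resistors sit directly between nodes 0 and 1, so they are in parallel and share one voltage V; the full source current 2 A splits among them.
1/R_par = 1/10 + 1/500 = 0.102 S  =>  R_par = 9.804 Ω
V = I × R_par = 2 × 9.804 = 19.61 V
I_R1 = V/R1 = 19.61/10 = 1.961 A

Final answer: 1.961 A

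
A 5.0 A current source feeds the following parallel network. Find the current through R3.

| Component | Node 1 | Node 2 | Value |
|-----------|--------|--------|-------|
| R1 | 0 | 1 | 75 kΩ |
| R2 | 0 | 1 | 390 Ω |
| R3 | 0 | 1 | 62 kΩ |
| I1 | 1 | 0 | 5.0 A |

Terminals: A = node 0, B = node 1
All resistors sit directly between nodes 0 and 1, so they are in parallel and share one voltage V; the full source current 5 A splits among them.
1/R_par = 1/75000 + 1/390 + 1/62000 = 0.002594 S  =>  R_par = 385.6 Ω
V = I × R_par = 5 × 385.6 = 1928 V
I_R3 = V/R3 = 1928/62000 = 0.03109 A

Final answer: 0.03109 A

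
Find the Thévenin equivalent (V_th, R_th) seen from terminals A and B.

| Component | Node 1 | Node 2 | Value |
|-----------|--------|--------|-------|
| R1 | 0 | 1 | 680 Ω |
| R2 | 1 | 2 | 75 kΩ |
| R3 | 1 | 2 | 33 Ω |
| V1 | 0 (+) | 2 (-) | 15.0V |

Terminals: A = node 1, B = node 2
Step 1 — V_th is the open-circuit voltage V_A - V_B (nothing connected across the terminals).
Nodal analysis, taking node 2 as the 0 V reference.
Source V1 fixes V_0 = 15 V.
KCL at each unknown node (sum of currents leaving = 0; resistances in Ω):
  Node 1: (V_1 - 15)/680 + (V_1 - 0)/75000 + (V_1 - 0)/33 = 0
Collecting terms: 0.03179 × V_1 = 0.02206  =>  V_1 = 0.694 V
V_th = V_1 - V_2 = 0.694 - 0 = 0.694 V
Step 2 — R_th: zero the source — replace V1 by a short circuit (node 2 merges into node 0) — and find the resistance seen between A (node 1) and B (node 0).
Reduce the network between node 1 (A) and node 0 (B) by series/parallel combination:
  Rp1 = R1 ‖ R2 ‖ R3 (parallel, all between nodes 0 and 1) = 1/(1/680 + 1/75000 + 1/33) = 31.46 Ω
R_th = 31.46 Ω

Final answer: V_th = 0.694 V, R_th = 31.46 Ω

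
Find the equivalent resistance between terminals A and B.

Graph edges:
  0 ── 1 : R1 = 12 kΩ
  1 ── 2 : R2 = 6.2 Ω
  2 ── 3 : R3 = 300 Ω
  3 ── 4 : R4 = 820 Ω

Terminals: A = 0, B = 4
Reduce the network between node 0 (A) and node 4 (B) by series/parallel combination:
  Rs1 = R1 + R2 (series, joined only at node 1) = 12000 + 6.2 = 12010 Ω
  Rs2 = R3 + Rs1 (series, joined only at node 2) = 300 + 12010 = 12310 Ω
  Rs3 = R4 + Rs2 (series, joined only at node 3) = 820 + 12310 = 13130 Ω
R_eq = 13.13 kΩ

Final answer: 13.13 kΩ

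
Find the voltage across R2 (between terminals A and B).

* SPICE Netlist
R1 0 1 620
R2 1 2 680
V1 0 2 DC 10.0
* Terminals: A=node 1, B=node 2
R1 and R2 are in series across V1 (node 0 → node 1 → node 2), and the output A–B is taken across R2, so this is a voltage divider.
Series current: I = V1/(R1 + R2) = 10/(620 + 680) = 10/1300 = 0.007692 A
V_R2 = I × R2 = V1 × R2/(R1 + R2) = 10 × 680/1300 = 5.231 V

Final answer: 5.231 V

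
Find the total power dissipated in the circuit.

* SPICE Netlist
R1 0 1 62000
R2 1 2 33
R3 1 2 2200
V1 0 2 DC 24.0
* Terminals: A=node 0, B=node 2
Nodal analysis, taking node 2 as the 0 V reference.
Source V1 fixes V_0 = 24 V.
KCL at each unknown node (sum of currents leaving = 0; resistances in Ω):
  Node 1: (V_1 - 24)/62000 + (V_1 - 0)/33 + (V_1 - 0)/2200 = 0
Collecting terms: 0.03077 × V_1 = 0.0003871  =>  V_1 = 0.01258 V
Power in each resistor, P = (ΔV)²/R:
  P_R1 = (24 - 0.01258)²/62000 = 0.009281 W
  P_R2 = (0.01258 - 0)²/33 = 0.000004795 W
  P_R3 = (0.01258 - 0)²/2200 = 0.00000007192 W
P_total = P_R1 + P_R2 + P_R3 = 0.009285 W

Final answer: 0.009285 W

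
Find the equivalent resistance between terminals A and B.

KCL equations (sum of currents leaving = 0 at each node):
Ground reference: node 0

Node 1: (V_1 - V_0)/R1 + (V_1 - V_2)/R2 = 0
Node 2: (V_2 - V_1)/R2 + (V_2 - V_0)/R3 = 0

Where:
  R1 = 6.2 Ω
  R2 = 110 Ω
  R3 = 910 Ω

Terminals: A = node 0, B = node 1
Reduce the network between node 0 (A) and node 1 (B) by series/parallel combination:
  Rs1 = R3 + R2 (series, joined only at node 2) = 910 + 110 = 1020 Ω
  Rp1 = R1 ‖ Rs1 (parallel, both between nodes 0 and 1) = 1/(1/6.2 + 1/1020) = 6.163 Ω
R_eq = 6.163 Ω

Final answer: 6.163 Ω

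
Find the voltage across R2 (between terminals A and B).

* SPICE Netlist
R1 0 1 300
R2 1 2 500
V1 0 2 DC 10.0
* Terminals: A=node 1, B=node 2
R1 and R2 are in series across V1 (node 0 → node 1 → node 2), and the output A–B is taken across R2, so this is a voltage divider.
Series current: I = V1/(R1 + R2) = 10/(300 + 500) = 10/800 = 0.0125 A
V_R2 = I × R2 = V1 × R2/(R1 + R2) = 10 × 500/800 = 6.25 V

Final answer: 6.25 V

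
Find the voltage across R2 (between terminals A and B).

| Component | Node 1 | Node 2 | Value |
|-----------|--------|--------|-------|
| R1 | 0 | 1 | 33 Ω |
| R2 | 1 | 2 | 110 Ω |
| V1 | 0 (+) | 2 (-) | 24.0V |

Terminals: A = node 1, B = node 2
R1 and R2 are in series across V1 (node 0 → node 1 → node 2), and the output A–B is taken across R2, so this is a voltage divider.
Series current: I = V1/(R1 + R2) = 24/(33 + 110) = 24/143 = 0.1678 A
V_R2 = I × R2 = V1 × R2/(R1 + R2) = 24 × 110/143 = 18.46 V

Final answer: 18.46 V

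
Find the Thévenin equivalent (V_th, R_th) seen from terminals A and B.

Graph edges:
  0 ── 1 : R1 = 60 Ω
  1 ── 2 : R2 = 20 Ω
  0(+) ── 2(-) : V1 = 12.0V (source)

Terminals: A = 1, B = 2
Step 1 — V_th is the open-circuit voltage V_A - V_B (nothing connected across the terminals).
Nodal analysis, taking node 2 as the 0 V reference.
Source V1 fixes V_0 = 12 V.
KCL at each unknown node (sum of currents leaving = 0; resistances in Ω):
  Node 1: (V_1 - 12)/60 + (V_1 - 0)/20 = 0
Collecting terms: 0.06667 × V_1 = 0.2  =>  V_1 = 3 V
V_th = V_1 - V_2 = 3 - 0 = 3 V
Step 2 — R_th: zero the source — replace V1 by a short circuit (node 2 merges into node 0) — and find the resistance seen between A (node 1) and B (node 0).
Reduce the network between node 1 (A) and node 0 (B) by series/parallel combination:
  Rp1 = R1 ‖ R2 (parallel, both between nodes 0 and 1) = 1/(1/60 + 1/20) = 15 Ω
R_th = 15 Ω

Final answer: V_th = 3 V, R_th = 15 Ω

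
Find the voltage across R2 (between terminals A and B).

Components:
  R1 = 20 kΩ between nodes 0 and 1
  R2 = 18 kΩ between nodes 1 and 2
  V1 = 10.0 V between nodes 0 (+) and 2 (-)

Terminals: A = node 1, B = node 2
R1 and R2 are in series across V1 (node 0 → node 1 → node 2), and the output A–B is taken across R2, so this is a voltage divider.
Series current: I = V1/(R1 + R2) = 10/(20000 + 18000) = 10/38000 = 0.0002632 A
V_R2 = I × R2 = V1 × R2/(R1 + R2) = 10 × 18000/38000 = 4.737 V

Final answer: 4.737 V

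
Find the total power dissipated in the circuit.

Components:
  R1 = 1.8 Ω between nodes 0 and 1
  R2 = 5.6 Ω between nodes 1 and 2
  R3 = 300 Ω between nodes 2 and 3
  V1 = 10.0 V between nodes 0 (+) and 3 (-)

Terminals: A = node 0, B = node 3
Nodal analysis, taking node 3 as the 0 V reference.
Source V1 fixes V_0 = 10 V.
KCL at each unknown node (sum of currents leaving = 0; resistances in Ω):
  Node 1: (V_1 - 10)/1.8 + (V_1 - V_2)/5.6 = 0
  Node 2: (V_2 - V_1)/5.6 + (V_2 - 0)/300 = 0
Collecting terms (coefficients in siemens):
  0.7341·V_1 - 0.1786·V_2 = 5.556
  0.1819·V_2 - 0.1786·V_1 = 0
Determinant D = (0.7341)(0.1819) - (-0.1786)(-0.1786) = 0.1017
V_1 = [(5.556)(0.1819) - (-0.1786)(0)]/D = 9.941 V
V_2 = [(0.7341)(0) - (5.556)(-0.1786)]/D = 9.759 V
Power in each resistor, P = (ΔV)²/R:
  P_R1 = (10 - 9.941)²/1.8 = 0.001905 W
  P_R2 = (9.941 - 9.759)²/5.6 = 0.005926 W
  P_R3 = (9.759 - 0)²/300 = 0.3175 W
P_total = P_R1 + P_R2 + P_R3 = 0.3253 W

Final answer: 0.3253 W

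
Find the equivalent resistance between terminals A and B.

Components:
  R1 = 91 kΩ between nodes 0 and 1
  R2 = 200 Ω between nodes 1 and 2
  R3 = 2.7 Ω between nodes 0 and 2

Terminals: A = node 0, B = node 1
Reduce the network between node 0 (A) and node 1 (B) by series/parallel combination:
  Rs1 = R3 + R2 (series, joined only at node 2) = 2.7 + 200 = 202.7 Ω
  Rp1 = R1 ‖ Rs1 (parallel, both between nodes 0 and 1) = 1/(1/91000 + 1/202.7) = 202.2 Ω
R_eq = 202.2 Ω

Final answer: 202.2 Ω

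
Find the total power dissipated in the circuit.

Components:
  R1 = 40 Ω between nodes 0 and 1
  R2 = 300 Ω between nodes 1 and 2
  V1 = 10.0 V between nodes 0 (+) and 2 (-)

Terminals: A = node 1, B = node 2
Nodal analysis, taking node 2 as the 0 V reference.
Source V1 fixes V_0 = 10 V.
KCL at each unknown node (sum of currents leaving = 0; resistances in Ω):
  Node 1: (V_1 - 10)/40 + (V_1 - 0)/300 = 0
Collecting terms: 0.02833 × V_1 = 0.25  =>  V_1 = 8.824 V
Power in each resistor, P = (ΔV)²/R:
  P_R1 = (10 - 8.824)²/40 = 0.0346 W
  P_R2 = (8.824 - 0)²/300 = 0.2595 W
P_total = P_R1 + P_R2 = 0.2941 W

Final answer: 0.2941 W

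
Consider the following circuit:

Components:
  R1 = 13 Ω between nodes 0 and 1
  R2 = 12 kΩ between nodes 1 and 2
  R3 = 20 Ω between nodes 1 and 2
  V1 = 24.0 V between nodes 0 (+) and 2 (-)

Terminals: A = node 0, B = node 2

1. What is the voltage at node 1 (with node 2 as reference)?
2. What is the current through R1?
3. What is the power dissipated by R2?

Nodal analysis, taking node 2 as the 0 V reference.
Source V1 fixes V_0 = 24 V.
KCL at each unknown node (sum of currents leaving = 0; resistances in Ω):
  Node 1: (V_1 - 24)/13 + (V_1 - 0)/12000 + (V_1 - 0)/20 = 0
Collecting terms: 0.127 × V_1 = 1.846  =>  V_1 = 14.54 V
Part 1:
  Read off the nodal solution: V_1 = 14.54 V
Part 2:
  I_R1 = (V_0 - V_1)/R1 = (24 - 14.54)/13 = 0.728 A
  Magnitude: I_R1 = 0.728 A
Part 3:
  I_R2 = (V_1 - V_2)/R2 = (14.54 - 0)/12000 = 0.001211 A
  P_R2 = I_R2² × R2 = (0.001211)² × 12000 = 0.01761 W

Final answers:
1. V_1 = 14.54 V
2. I_R1 = 0.728 A
3. P_R2 = 0.01761 W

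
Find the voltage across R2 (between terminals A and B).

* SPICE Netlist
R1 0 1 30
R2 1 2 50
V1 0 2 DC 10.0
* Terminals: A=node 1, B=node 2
R1 and R2 are in series across V1 (node 0 → node 1 → node 2), and the output A–B is taken across R2, so this is a voltage divider.
Series current: I = V1/(R1 + R2) = 10/(30 + 50) = 10/80 = 0.125 A
V_R2 = I × R2 = V1 × R2/(R1 + R2) = 10 × 50/80 = 6.25 V

Final answer: 6.25 V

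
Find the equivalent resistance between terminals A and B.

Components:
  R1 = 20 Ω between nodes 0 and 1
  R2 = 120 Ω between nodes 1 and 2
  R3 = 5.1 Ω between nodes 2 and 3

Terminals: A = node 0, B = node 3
Reduce the network between node 0 (A) and node 3 (B) by series/parallel combination:
  Rs1 = R1 + R2 (series, joined only at node 1) = 20 + 120 = 140 Ω
  Rs2 = R3 + Rs1 (series, joined only at node 2) = 5.1 + 140 = 145.1 Ω
R_eq = 145.1 Ω

Final answer: 145.1 Ω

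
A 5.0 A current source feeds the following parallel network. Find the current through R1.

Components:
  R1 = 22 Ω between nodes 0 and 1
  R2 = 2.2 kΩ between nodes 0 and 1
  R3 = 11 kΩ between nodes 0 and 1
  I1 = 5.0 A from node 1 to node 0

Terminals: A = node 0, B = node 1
All resistors sit directly between nodes 0 and 1, so they are in parallel and share one voltage V; the full source current 5 A splits among them.
1/R_par = 1/22 + 1/2200 + 1/11000 = 0.046 S  =>  R_par = 21.74 Ω
V = I × R_par = 5 × 21.74 = 108.7 V
I_R1 = V/R1 = 108.7/22 = 4.941 A

Final answer: 4.941 A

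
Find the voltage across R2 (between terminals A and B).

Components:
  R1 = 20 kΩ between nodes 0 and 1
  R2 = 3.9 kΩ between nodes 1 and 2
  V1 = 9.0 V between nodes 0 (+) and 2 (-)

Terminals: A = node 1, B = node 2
R1 and R2 are in series across V1 (node 0 → node 1 → node 2), and the output A–B is taken across R2, so this is a voltage divider.
Series current: I = V1/(R1 + R2) = 9/(20000 + 3900) = 9/23900 = 0.0003766 A
V_R2 = I × R2 = V1 × R2/(R1 + R2) = 9 × 3900/23900 = 1.469 V

Final answer: 1.469 V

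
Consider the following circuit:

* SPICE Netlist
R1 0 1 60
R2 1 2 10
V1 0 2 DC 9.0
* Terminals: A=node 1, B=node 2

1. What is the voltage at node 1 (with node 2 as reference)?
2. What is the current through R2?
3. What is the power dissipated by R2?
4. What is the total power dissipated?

Nodal analysis, taking node 2 as the 0 V reference.
Source V1 fixes V_0 = 9 V.
KCL at each unknown node (sum of currents leaving = 0; resistances in Ω):
  Node 1: (V_1 - 9)/60 + (V_1 - 0)/10 = 0
Collecting terms: 0.1167 × V_1 = 0.15  =>  V_1 = 1.286 V
Part 1:
  Read off the nodal solution: V_1 = 1.286 V
Part 2:
  I_R2 = (V_1 - V_2)/R2 = (1.286 - 0)/10 = 0.1286 A
  Magnitude: I_R2 = 0.1286 A
Part 3:
  I_R2 = (V_1 - V_2)/R2 = (1.286 - 0)/10 = 0.1286 A
  P_R2 = I_R2² × R2 = (0.1286)² × 10 = 0.1653 W
Part 4:
  Power in each resistor, P = (ΔV)²/R:
    P_R1 = (9 - 1.286)²/60 = 0.9918 W
    P_R2 = (1.286 - 0)²/10 = 0.1653 W
  P_total = P_R1 + P_R2 = 1.157 W

Final answers:
1. V_1 = 1.286 V
2. I_R2 = 0.1286 A
3. P_R2 = 0.1653 W
4. P_total = 1.157 W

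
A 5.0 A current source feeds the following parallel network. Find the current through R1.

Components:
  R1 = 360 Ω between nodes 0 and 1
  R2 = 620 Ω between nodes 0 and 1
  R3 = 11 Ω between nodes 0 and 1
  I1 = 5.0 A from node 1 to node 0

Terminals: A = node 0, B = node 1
All resistors sit directly between nodes 0 and 1, so they are in parallel and share one voltage V; the full source current 5 A splits among them.
1/R_par = 1/360 + 1/620 + 1/11 = 0.0953 S  =>  R_par = 10.49 Ω
V = I × R_par = 5 × 10.49 = 52.47 V
I_R1 = V/R1 = 52.47/360 = 0.1457 A

Final answer: 0.1457 A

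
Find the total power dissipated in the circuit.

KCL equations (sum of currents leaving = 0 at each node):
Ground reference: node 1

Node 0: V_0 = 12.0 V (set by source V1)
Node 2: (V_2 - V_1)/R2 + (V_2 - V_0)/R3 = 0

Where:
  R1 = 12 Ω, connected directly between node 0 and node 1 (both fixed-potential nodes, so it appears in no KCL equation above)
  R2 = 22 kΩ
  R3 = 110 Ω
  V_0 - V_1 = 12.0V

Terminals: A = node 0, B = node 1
Nodal analysis, taking node 1 as the 0 V reference.
Source V1 fixes V_0 = 12 V.
KCL at each unknown node (sum of currents leaving = 0; resistances in Ω):
  Node 2: (V_2 - 0)/22000 + (V_2 - 12)/110 = 0
Collecting terms: 0.009136 × V_2 = 0.1091  =>  V_2 = 11.94 V
Power in each resistor, P = (ΔV)²/R:
  P_R1 = (12 - 0)²/12 = 12 W
  P_R2 = (0 - 11.94)²/22000 = 0.00648 W
  P_R3 = (12 - 11.94)²/110 = 0.0000324 W
P_total = P_R1 + P_R2 + P_R3 = 12.01 W

Final answer: 12.01 W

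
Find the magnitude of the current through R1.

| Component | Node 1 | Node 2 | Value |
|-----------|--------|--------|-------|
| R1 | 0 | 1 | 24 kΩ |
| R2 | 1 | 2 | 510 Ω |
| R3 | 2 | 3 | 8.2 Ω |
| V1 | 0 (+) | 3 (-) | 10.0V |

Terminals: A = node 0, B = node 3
Nodal analysis, taking node 3 as the 0 V reference.
Source V1 fixes V_0 = 10 V.
KCL at each unknown node (sum of currents leaving = 0; resistances in Ω):
  Node 1: (V_1 - 10)/24000 + (V_1 - V_2)/510 = 0
  Node 2: (V_2 - V_1)/510 + (V_2 - 0)/8.2 = 0
Collecting terms (coefficients in siemens):
  0.002002·V_1 - 0.001961·V_2 = 0.0004167
  0.1239·V_2 - 0.001961·V_1 = 0
Determinant D = (0.002002)(0.1239) - (-0.001961)(-0.001961) = 0.0002443
V_1 = [(0.0004167)(0.1239) - (-0.001961)(0)]/D = 0.2114 V
V_2 = [(0.002002)(0) - (0.0004167)(-0.001961)]/D = 0.003344 V
I_R1 = (V_0 - V_1)/R1 = (10 - 0.2114)/24000 = 0.0004079 A
|I_R1| = 0.0004079 A

Final answer: |I_R1| = 0.0004079 A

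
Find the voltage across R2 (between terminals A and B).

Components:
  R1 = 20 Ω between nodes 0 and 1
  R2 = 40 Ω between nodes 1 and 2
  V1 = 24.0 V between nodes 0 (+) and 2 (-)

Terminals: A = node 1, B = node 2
R1 and R2 are in series across V1 (node 0 → node 1 → node 2), and the output A–B is taken across R2, so this is a voltage divider.
Series current: I = V1/(R1 + R2) = 24/(20 + 40) = 24/60 = 0.4 A
V_R2 = I × R2 = V1 × R2/(R1 + R2) = 24 × 40/60 = 16 V

Final answer: 16 V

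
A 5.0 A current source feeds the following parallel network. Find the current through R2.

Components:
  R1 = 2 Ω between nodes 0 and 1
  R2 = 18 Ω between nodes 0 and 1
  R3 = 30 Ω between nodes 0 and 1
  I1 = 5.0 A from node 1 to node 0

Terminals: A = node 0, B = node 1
All resistors sit directly between nodes 0 and 1, so they are in parallel and share one voltage V; the full source current 5 A splits among them.
1/R_par = 1/2 + 1/18 + 1/30 = 0.5889 S  =>  R_par = 1.698 Ω
V = I × R_par = 5 × 1.698 = 8.491 V
I_R2 = V/R2 = 8.491/18 = 0.4717 A

Final answer: 0.4717 A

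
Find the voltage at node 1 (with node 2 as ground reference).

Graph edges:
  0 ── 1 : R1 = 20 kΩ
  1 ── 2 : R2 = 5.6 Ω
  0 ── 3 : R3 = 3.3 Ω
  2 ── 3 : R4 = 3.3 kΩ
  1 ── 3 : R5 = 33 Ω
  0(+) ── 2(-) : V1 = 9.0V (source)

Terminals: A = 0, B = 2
Nodal analysis, taking node 2 as the 0 V reference.
Source V1 fixes V_0 = 9 V.
KCL at each unknown node (sum of currents leaving = 0; resistances in Ω):
  Node 1: (V_1 - 9)/20000 + (V_1 - 0)/5.6 + (V_1 - V_3)/33 = 0
  Node 3: (V_3 - 9)/3.3 + (V_3 - 0)/3300 + (V_3 - V_1)/33 = 0
Collecting terms (coefficients in siemens):
  0.2089·V_1 - 0.0303·V_3 = 0.00045
  0.3336·V_3 - 0.0303·V_1 = 2.727
Determinant D = (0.2089)(0.3336) - (-0.0303)(-0.0303) = 0.06879
V_1 = [(0.00045)(0.3336) - (-0.0303)(2.727)]/D = 1.204 V
V_3 = [(0.2089)(2.727) - (0.00045)(-0.0303)]/D = 8.284 V
The requested potential is V_1 = 1.204 V.

Final answer: V_1 = 1.204 V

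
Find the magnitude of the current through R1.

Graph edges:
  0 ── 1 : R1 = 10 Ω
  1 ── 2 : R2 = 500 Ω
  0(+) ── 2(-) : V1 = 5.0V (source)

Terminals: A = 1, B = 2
Nodal analysis, taking node 2 as the 0 V reference.
Source V1 fixes V_0 = 5 V.
KCL at each unknown node (sum of currents leaving = 0; resistances in Ω):
  Node 1: (V_1 - 5)/10 + (V_1 - 0)/500 = 0
Collecting terms: 0.102 × V_1 = 0.5  =>  V_1 = 4.902 V
I_R1 = (V_0 - V_1)/R1 = (5 - 4.902)/10 = 0.009804 A
|I_R1| = 0.009804 A

Final answer: |I_R1| = 0.009804 A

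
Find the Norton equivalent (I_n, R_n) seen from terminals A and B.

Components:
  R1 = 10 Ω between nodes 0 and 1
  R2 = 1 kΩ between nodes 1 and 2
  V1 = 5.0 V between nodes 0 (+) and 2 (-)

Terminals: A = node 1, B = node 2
Find the Thévenin equivalent first; then I_n = V_th/R_th and R_n = R_th.
Step 1 — V_th is the open-circuit voltage V_A - V_B (nothing connected across the terminals).
Nodal analysis, taking node 2 as the 0 V reference.
Source V1 fixes V_0 = 5 V.
KCL at each unknown node (sum of currents leaving = 0; resistances in Ω):
  Node 1: (V_1 - 5)/10 + (V_1 - 0)/1000 = 0
Collecting terms: 0.101 × V_1 = 0.5  =>  V_1 = 4.95 V
V_th = V_1 - V_2 = 4.95 - 0 = 4.95 V
Step 2 — R_th: zero the source — replace V1 by a short circuit (node 2 merges into node 0) — and find the resistance seen between A (node 1) and B (node 0).
Reduce the network between node 1 (A) and node 0 (B) by series/parallel combination:
  Rp1 = R1 ‖ R2 (parallel, both between nodes 0 and 1) = 1/(1/10 + 1/1000) = 9.901 Ω
R_th = 9.901 Ω
I_n = V_th/R_th = 4.95/9.901 = 0.5 A, and R_n = R_th = 9.901 Ω

Final answer: I_n = 0.5 A, R_n = 9.901 Ω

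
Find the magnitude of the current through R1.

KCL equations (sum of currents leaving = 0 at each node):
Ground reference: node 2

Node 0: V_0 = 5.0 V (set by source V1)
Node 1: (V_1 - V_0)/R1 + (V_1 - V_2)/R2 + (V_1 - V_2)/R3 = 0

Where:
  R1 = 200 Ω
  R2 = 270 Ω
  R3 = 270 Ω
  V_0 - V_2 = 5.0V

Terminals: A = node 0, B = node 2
Nodal analysis, taking node 2 as the 0 V reference.
Source V1 fixes V_0 = 5 V.
KCL at each unknown node (sum of currents leaving = 0; resistances in Ω):
  Node 1: (V_1 - 5)/200 + (V_1 - 0)/270 + (V_1 - 0)/270 = 0
Collecting terms: 0.01241 × V_1 = 0.025  =>  V_1 = 2.015 V
I_R1 = (V_0 - V_1)/R1 = (5 - 2.015)/200 = 0.01493 A
|I_R1| = 0.01493 A

Final answer: |I_R1| = 0.01493 A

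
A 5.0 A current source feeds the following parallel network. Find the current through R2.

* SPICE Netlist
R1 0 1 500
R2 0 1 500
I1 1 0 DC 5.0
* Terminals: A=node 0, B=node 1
All resistors sit directly between nodes 0 and 1, so they are in parallel and share one voltage V; the full source current 5 A splits among them.
1/R_par = 1/500 + 1/500 = 0.004 S  =>  R_par = 250 Ω
V = I × R_par = 5 × 250 = 1250 V
I_R2 = V/R2 = 1250/500 = 2.5 A

Final answer: 2.5 A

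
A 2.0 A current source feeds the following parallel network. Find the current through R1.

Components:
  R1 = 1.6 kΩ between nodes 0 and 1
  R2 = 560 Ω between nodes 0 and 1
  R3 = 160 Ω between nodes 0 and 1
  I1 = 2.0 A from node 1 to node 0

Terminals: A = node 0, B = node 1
All resistors sit directly between nodes 0 and 1, so they are in parallel and share one voltage V; the full source current 2 A splits among them.
1/R_par = 1/1600 + 1/560 + 1/160 = 0.008661 S  =>  R_par = 115.5 Ω
V = I × R_par = 2 × 115.5 = 230.9 V
I_R1 = V/R1 = 230.9/1600 = 0.1443 A

Final answer: 0.1443 A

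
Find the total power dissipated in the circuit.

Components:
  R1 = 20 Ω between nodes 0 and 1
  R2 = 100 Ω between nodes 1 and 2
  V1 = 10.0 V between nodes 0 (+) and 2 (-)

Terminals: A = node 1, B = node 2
Nodal analysis, taking node 2 as the 0 V reference.
Source V1 fixes V_0 = 10 V.
KCL at each unknown node (sum of currents leaving = 0; resistances in Ω):
  Node 1: (V_1 - 10)/20 + (V_1 - 0)/100 = 0
Collecting terms: 0.06 × V_1 = 0.5  =>  V_1 = 8.333 V
Power in each resistor, P = (ΔV)²/R:
  P_R1 = (10 - 8.333)²/20 = 0.1389 W
  P_R2 = (8.333 - 0)²/100 = 0.6944 W
P_total = P_R1 + P_R2 = 0.8333 W

Final answer: 0.8333 W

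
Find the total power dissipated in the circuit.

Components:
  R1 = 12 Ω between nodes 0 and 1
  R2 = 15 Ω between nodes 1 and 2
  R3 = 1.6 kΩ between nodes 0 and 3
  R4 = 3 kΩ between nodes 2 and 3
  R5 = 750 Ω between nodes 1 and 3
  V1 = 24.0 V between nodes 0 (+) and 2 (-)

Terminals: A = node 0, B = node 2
Nodal analysis, taking node 2 as the 0 V reference.
Source V1 fixes V_0 = 24 V.
KCL at each unknown node (sum of currents leaving = 0; resistances in Ω):
  Node 1: (V_1 - 24)/12 + (V_1 - 0)/15 + (V_1 - V_3)/750 = 0
  Node 3: (V_3 - 24)/1600 + (V_3 - 0)/3000 + (V_3 - V_1)/750 = 0
Collecting terms (coefficients in siemens):
  0.1513·V_1 - 0.001333·V_3 = 2
  0.002292·V_3 - 0.001333·V_1 = 0.015
Determinant D = (0.1513)(0.002292) - (-0.001333)(-0.001333) = 0.000345
V_1 = [(2)(0.002292) - (-0.001333)(0.015)]/D = 13.34 V
V_3 = [(0.1513)(0.015) - (2)(-0.001333)]/D = 14.31 V
Power in each resistor, P = (ΔV)²/R:
  P_R1 = (24 - 13.34)²/12 = 9.466 W
  P_R2 = (13.34 - 0)²/15 = 11.87 W
  P_R3 = (24 - 14.31)²/1600 = 0.05871 W
  P_R4 = (0 - 14.31)²/3000 = 0.06824 W
  P_R5 = (13.34 - 14.31)²/750 = 0.001244 W
P_total = P_R1 + P_R2 + P_R3 + P_R4 + P_R5 = 21.46 W

Final answer: 21.46 W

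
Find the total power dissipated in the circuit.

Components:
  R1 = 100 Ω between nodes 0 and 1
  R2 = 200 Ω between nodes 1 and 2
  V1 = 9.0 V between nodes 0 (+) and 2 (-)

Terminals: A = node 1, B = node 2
Nodal analysis, taking node 2 as the 0 V reference.
Source V1 fixes V_0 = 9 V.
KCL at each unknown node (sum of currents leaving = 0; resistances in Ω):
  Node 1: (V_1 - 9)/100 + (V_1 - 0)/200 = 0
Collecting terms: 0.015 × V_1 = 0.09  =>  V_1 = 6 V
Power in each resistor, P = (ΔV)²/R:
  P_R1 = (9 - 6)²/100 = 0.09 W
  P_R2 = (6 - 0)²/200 = 0.18 W
P_total = P_R1 + P_R2 = 0.27 W

Final answer: 0.27 W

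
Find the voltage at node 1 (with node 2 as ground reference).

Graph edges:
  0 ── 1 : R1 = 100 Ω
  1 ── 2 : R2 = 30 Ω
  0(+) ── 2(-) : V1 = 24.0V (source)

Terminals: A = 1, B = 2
Nodal analysis, taking node 2 as the 0 V reference.
Source V1 fixes V_0 = 24 V.
KCL at each unknown node (sum of currents leaving = 0; resistances in Ω):
  Node 1: (V_1 - 24)/100 + (V_1 - 0)/30 = 0
Collecting terms: 0.04333 × V_1 = 0.24  =>  V_1 = 5.538 V
The requested potential is V_1 = 5.538 V.

Final answer: V_1 = 5.538 V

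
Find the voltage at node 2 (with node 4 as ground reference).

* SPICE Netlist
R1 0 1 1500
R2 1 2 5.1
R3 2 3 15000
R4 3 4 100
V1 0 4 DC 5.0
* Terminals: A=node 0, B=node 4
Nodal analysis, taking node 4 as the 0 V reference.
Source V1 fixes V_0 = 5 V.
KCL at each unknown node (sum of currents leaving = 0; resistances in Ω):
  Node 1: (V_1 - 5)/1500 + (V_1 - V_2)/5.1 = 0
  Node 2: (V_2 - V_1)/5.1 + (V_2 - V_3)/15000 = 0
  Node 3: (V_3 - V_2)/15000 + (V_3 - 0)/100 = 0
Collecting terms (coefficients in siemens):
  0.1967·V_1 - 0.1961·V_2 = 0.003333
  0.1961·V_2 - 0.1961·V_1 - 0.00006667·V_3 = 0
  0.01007·V_3 - 0.00006667·V_2 = 0
Solving these 3 simultaneous equations (Gaussian elimination) gives:
  V_1 = 4.548 V, V_2 = 4.547 V, V_3 = 0.03011 V
The requested potential is V_2 = 4.547 V.

Final answer: V_2 = 4.547 V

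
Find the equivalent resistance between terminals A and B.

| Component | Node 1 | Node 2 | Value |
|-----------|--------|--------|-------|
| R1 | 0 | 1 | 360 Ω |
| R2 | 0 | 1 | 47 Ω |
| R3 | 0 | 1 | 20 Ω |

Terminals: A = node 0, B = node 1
Reduce the network between node 0 (A) and node 1 (B) by series/parallel combination:
  Rp1 = R1 ‖ R2 ‖ R3 (parallel, all between nodes 0 and 1) = 1/(1/360 + 1/47 + 1/20) = 13.5 Ω
R_eq = 13.5 Ω

Final answer: 13.5 Ω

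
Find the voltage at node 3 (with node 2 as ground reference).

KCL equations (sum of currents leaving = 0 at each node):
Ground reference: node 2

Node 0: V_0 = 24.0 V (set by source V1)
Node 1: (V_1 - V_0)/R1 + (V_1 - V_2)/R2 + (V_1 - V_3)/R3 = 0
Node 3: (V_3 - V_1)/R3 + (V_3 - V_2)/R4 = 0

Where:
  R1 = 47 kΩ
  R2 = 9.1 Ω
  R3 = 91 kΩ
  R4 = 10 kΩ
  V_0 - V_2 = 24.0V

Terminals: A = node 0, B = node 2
Nodal analysis, taking node 2 as the 0 V reference.
Source V1 fixes V_0 = 24 V.
KCL at each unknown node (sum of currents leaving = 0; resistances in Ω):
  Node 1: (V_1 - 24)/47000 + (V_1 - 0)/9.1 + (V_1 - V_3)/91000 = 0
  Node 3: (V_3 - V_1)/91000 + (V_3 - 0)/10000 = 0
Collecting terms (coefficients in siemens):
  0.1099·V_1 - 0.00001099·V_3 = 0.0005106
  0.000111·V_3 - 0.00001099·V_1 = 0
Determinant D = (0.1099)(0.000111) - (-0.00001099)(-0.00001099) = 0.0000122
V_1 = [(0.0005106)(0.000111) - (-0.00001099)(0)]/D = 0.004645 V
V_3 = [(0.1099)(0) - (0.0005106)(-0.00001099)]/D = 0.0004599 V
The requested potential is V_3 = 0.0004599 V.

Final answer: V_3 = 0.0004599 V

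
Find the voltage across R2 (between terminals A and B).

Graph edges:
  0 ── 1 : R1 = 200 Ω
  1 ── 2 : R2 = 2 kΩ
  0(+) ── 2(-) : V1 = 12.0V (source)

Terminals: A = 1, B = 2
R1 and R2 are in series across V1 (node 0 → node 1 → node 2), and the output A–B is taken across R2, so this is a voltage divider.
Series current: I = V1/(R1 + R2) = 12/(200 + 2000) = 12/2200 = 0.005455 A
V_R2 = I × R2 = V1 × R2/(R1 + R2) = 12 × 2000/2200 = 10.91 V

Final answer: 10.91 V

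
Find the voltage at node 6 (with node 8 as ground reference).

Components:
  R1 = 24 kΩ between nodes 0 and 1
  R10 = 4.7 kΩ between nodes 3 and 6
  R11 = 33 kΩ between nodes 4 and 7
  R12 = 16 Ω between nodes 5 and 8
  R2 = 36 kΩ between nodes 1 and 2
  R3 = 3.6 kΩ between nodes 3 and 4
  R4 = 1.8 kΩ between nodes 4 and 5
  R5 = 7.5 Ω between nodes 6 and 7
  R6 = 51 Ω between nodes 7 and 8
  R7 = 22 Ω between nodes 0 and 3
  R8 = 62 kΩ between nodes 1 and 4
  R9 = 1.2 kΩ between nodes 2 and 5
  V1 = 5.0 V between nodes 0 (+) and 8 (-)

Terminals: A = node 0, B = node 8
Nodal analysis, taking node 8 as the 0 V reference.
Source V1 fixes V_0 = 5 V.
KCL at each unknown node (sum of currents leaving = 0; resistances in Ω):
  Node 1: (V_1 - 5)/24000 + (V_1 - V_2)/36000 + (V_1 - V_4)/62000 = 0
  Node 2: (V_2 - V_1)/36000 + (V_2 - V_5)/1200 = 0
  Node 3: (V_3 - V_4)/3600 + (V_3 - 5)/22 + (V_3 - V_6)/4700 = 0
  Node 4: (V_4 - V_3)/3600 + (V_4 - V_5)/1800 + (V_4 - V_1)/62000 + (V_4 - V_7)/33000 = 0
  Node 5: (V_5 - V_4)/1800 + (V_5 - V_2)/1200 + (V_5 - 0)/16 = 0
  Node 6: (V_6 - V_7)/7.5 + (V_6 - V_3)/4700 = 0
  Node 7: (V_7 - V_6)/7.5 + (V_7 - 0)/51 + (V_7 - V_4)/33000 = 0
Collecting terms (coefficients in siemens):
  0.00008557·V_1 - 0.00002778·V_2 - 0.00001613·V_4 = 0.0002083
  0.0008611·V_2 - 0.00002778·V_1 - 0.0008333·V_5 = 0
  0.04595·V_3 - 0.0002778·V_4 - 0.0002128·V_6 = 0.2273
  0.0008798·V_4 - 0.00001613·V_1 - 0.0002778·V_3 - 0.0005556·V_5 - 0.0000303·V_7 = 0
  0.06389·V_5 - 0.0008333·V_2 - 0.0005556·V_4 = 0
  0.1335·V_6 - 0.0002128·V_3 - 0.1333·V_7 = 0
  0.153·V_7 - 0.0000303·V_4 - 0.1333·V_6 = 0
Solving these 7 simultaneous equations (Gaussian elimination) gives:
  V_1 = 2.775 V, V_2 = 0.1045 V, V_3 = 4.957 V, V_4 = 1.628 V
  V_5 = 0.01552 V, V_6 = 0.06334 V, V_7 = 0.05553 V
The requested potential is V_6 = 0.06334 V.

Final answer: V_6 = 0.06334 V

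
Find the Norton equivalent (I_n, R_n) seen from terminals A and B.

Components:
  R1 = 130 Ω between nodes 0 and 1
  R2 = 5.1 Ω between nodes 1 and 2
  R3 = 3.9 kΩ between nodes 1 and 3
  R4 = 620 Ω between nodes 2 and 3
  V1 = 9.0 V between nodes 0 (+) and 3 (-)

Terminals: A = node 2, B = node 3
Find the Thévenin equivalent first; then I_n = V_th/R_th and R_n = R_th.
Step 1 — V_th is the open-circuit voltage V_A - V_B (nothing connected across the terminals).
Nodal analysis, taking node 3 as the 0 V reference.
Source V1 fixes V_0 = 9 V.
KCL at each unknown node (sum of currents leaving = 0; resistances in Ω):
  Node 1: (V_1 - 9)/130 + (V_1 - V_2)/5.1 + (V_1 - 0)/3900 = 0
  Node 2: (V_2 - V_1)/5.1 + (V_2 - 0)/620 = 0
Collecting terms (coefficients in siemens):
  0.204·V_1 - 0.1961·V_2 = 0.06923
  0.1977·V_2 - 0.1961·V_1 = 0
Determinant D = (0.204)(0.1977) - (-0.1961)(-0.1961) = 0.001888
V_1 = [(0.06923)(0.1977) - (-0.1961)(0)]/D = 7.25 V
V_2 = [(0.204)(0) - (0.06923)(-0.1961)]/D = 7.191 V
V_th = V_2 - V_3 = 7.191 - 0 = 7.191 V
Step 2 — R_th: zero the source — replace V1 by a short circuit (node 3 merges into node 0) — and find the resistance seen between A (node 2) and B (node 0).
Reduce the network between node 2 (A) and node 0 (B) by series/parallel combination:
  Rp1 = R1 ‖ R3 (parallel, both between nodes 0 and 1) = 1/(1/130 + 1/3900) = 125.8 Ω
  Rs1 = R2 + Rp1 (series, joined only at node 1) = 5.1 + 125.8 = 130.9 Ω
  Rp2 = R4 ‖ Rs1 (parallel, both between nodes 0 and 2) = 1/(1/620 + 1/130.9) = 108.1 Ω
R_th = 108.1 Ω
I_n = V_th/R_th = 7.191/108.1 = 0.06653 A, and R_n = R_th = 108.1 Ω

Final answer: I_n = 0.06653 A, R_n = 108.1 Ω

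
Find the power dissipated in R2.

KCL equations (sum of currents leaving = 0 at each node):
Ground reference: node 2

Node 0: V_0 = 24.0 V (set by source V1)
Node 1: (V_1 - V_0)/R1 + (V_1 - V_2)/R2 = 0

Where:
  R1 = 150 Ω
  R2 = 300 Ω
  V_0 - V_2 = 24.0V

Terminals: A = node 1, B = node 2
Nodal analysis, taking node 2 as the 0 V reference.
Source V1 fixes V_0 = 24 V.
KCL at each unknown node (sum of currents leaving = 0; resistances in Ω):
  Node 1: (V_1 - 24)/150 + (V_1 - 0)/300 = 0
Collecting terms: 0.01 × V_1 = 0.16  =>  V_1 = 16 V
I_R2 = (V_1 - V_2)/R2 = (16 - 0)/300 = 0.05333 A
P_R2 = I_R2² × R2 = (0.05333)² × 300 = 0.8533 W

Final answer: 0.8533 W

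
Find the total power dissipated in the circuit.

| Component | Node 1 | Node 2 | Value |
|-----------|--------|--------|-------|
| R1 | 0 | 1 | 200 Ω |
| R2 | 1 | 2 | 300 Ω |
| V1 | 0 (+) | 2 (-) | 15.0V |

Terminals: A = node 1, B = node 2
Nodal analysis, taking node 2 as the 0 V reference.
Source V1 fixes V_0 = 15 V.
KCL at each unknown node (sum of currents leaving = 0; resistances in Ω):
  Node 1: (V_1 - 15)/200 + (V_1 - 0)/300 = 0
Collecting terms: 0.008333 × V_1 = 0.075  =>  V_1 = 9 V
Power in each resistor, P = (ΔV)²/R:
  P_R1 = (15 - 9)²/200 = 0.18 W
  P_R2 = (9 - 0)²/300 = 0.27 W
P_total = P_R1 + P_R2 = 0.45 W

Final answer: 0.45 W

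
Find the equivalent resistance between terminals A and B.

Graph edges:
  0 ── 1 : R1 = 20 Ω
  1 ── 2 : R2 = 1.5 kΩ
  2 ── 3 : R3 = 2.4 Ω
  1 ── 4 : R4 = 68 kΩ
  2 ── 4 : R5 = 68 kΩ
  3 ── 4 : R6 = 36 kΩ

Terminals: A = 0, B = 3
The network is not a plain series/parallel combination. Inject a 1 A test current into terminal A (node 0) and return it from terminal B (node 3); then R_eq = V_A / (1 A).
Nodal analysis, taking node 3 as the 0 V reference.
Current source I_test pushes 1 A into node 0 and draws it out of node 3.
KCL at each unknown node (sum of currents leaving = 0; resistances in Ω):
  Node 0: (V_0 - V_1)/20 - 1 = 0
  Node 1: (V_1 - V_0)/20 + (V_1 - V_2)/1500 + (V_1 - V_4)/68000 = 0
  Node 2: (V_2 - V_1)/1500 + (V_2 - 0)/2.4 + (V_2 - V_4)/68000 = 0
  Node 4: (V_4 - V_1)/68000 + (V_4 - V_2)/68000 + (V_4 - 0)/36000 = 0
Collecting terms (coefficients in siemens):
  0.05·V_0 - 0.05·V_1 = 1
  0.05068·V_1 - 0.05·V_0 - 0.0006667·V_2 - 0.00001471·V_4 = 0
  0.4173·V_2 - 0.0006667·V_1 - 0.00001471·V_4 = 0
  0.00005719·V_4 - 0.00001471·V_1 - 0.00001471·V_2 = 0
Solving these 4 simultaneous equations (Gaussian elimination) gives:
  V_0 = 1498 V, V_1 = 1478 V, V_2 = 2.375 V, V_4 = 380.7 V
R_eq = V_0 / 1 A = 1498 Ω = 1.498 kΩ

Final answer: 1.498 kΩ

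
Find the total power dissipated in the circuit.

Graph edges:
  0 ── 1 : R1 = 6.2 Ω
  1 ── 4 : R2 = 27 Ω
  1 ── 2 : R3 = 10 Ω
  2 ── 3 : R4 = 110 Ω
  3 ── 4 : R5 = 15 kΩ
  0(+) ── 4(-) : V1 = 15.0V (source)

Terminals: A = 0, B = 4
Nodal analysis, taking node 4 as the 0 V reference.
Source V1 fixes V_0 = 15 V.
KCL at each unknown node (sum of currents leaving = 0; resistances in Ω):
  Node 1: (V_1 - 15)/6.2 + (V_1 - 0)/27 + (V_1 - V_2)/10 = 0
  Node 2: (V_2 - V_1)/10 + (V_2 - V_3)/110 = 0
  Node 3: (V_3 - V_2)/110 + (V_3 - 0)/15000 = 0
Collecting terms (coefficients in siemens):
  0.2983·V_1 - 0.1·V_2 = 2.419
  0.1091·V_2 - 0.1·V_1 - 0.009091·V_3 = 0
  0.009158·V_3 - 0.009091·V_2 = 0
Solving these 3 simultaneous equations (Gaussian elimination) gives:
  V_1 = 12.19 V, V_2 = 12.19 V, V_3 = 12.1 V
Power in each resistor, P = (ΔV)²/R:
  P_R1 = (15 - 12.19)²/6.2 = 1.269 W
  P_R2 = (12.19 - 0)²/27 = 5.508 W
  P_R3 = (12.19 - 12.19)²/10 = 0.000006505 W
  P_R4 = (12.19 - 12.1)²/110 = 0.00007155 W
  P_R5 = (12.1 - 0)²/15000 = 0.009757 W
P_total = P_R1 + P_R2 + P_R3 + P_R4 + P_R5 = 6.787 W

Final answer: 6.787 W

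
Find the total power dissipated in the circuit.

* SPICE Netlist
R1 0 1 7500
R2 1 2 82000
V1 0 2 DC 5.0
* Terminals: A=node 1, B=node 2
Nodal analysis, taking node 2 as the 0 V reference.
Source V1 fixes V_0 = 5 V.
KCL at each unknown node (sum of currents leaving = 0; resistances in Ω):
  Node 1: (V_1 - 5)/7500 + (V_1 - 0)/82000 = 0
Collecting terms: 0.0001455 × V_1 = 0.0006667  =>  V_1 = 4.581 V
Power in each resistor, P = (ΔV)²/R:
  P_R1 = (5 - 4.581)²/7500 = 0.00002341 W
  P_R2 = (4.581 - 0)²/82000 = 0.0002559 W
P_total = P_R1 + P_R2 = 0.0002793 W

Final answer: 0.0002793 W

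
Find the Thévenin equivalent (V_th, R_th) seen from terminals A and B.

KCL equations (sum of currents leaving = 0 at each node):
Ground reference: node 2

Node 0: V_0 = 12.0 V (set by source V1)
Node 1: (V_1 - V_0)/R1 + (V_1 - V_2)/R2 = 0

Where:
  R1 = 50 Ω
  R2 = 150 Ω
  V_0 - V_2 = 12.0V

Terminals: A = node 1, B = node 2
Step 1 — V_th is the open-circuit voltage V_A - V_B (nothing connected across the terminals).
Nodal analysis, taking node 2 as the 0 V reference.
Source V1 fixes V_0 = 12 V.
KCL at each unknown node (sum of currents leaving = 0; resistances in Ω):
  Node 1: (V_1 - 12)/50 + (V_1 - 0)/150 = 0
Collecting terms: 0.02667 × V_1 = 0.24  =>  V_1 = 9 V
V_th = V_1 - V_2 = 9 - 0 = 9 V
Step 2 — R_th: zero the source — replace V1 by a short circuit (node 2 merges into node 0) — and find the resistance seen between A (node 1) and B (node 0).
Reduce the network between node 1 (A) and node 0 (B) by series/parallel combination:
  Rp1 = R1 ‖ R2 (parallel, both between nodes 0 and 1) = 1/(1/50 + 1/150) = 37.5 Ω
R_th = 37.5 Ω

Final answer: V_th = 9 V, R_th = 37.5 Ω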